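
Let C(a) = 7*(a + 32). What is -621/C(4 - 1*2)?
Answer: -621/238 ≈ -2.6092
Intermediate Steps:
C(a) = 224 + 7*a (C(a) = 7*(32 + a) = 224 + 7*a)
-621/C(4 - 1*2) = -621/(224 + 7*(4 - 1*2)) = -621/(224 + 7*(4 - 2)) = -621/(224 + 7*2) = -621/(224 + 14) = -621/238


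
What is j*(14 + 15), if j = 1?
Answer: 29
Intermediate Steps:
j*(14 + 15) = 1*(14 + 15) = 1*29 = 29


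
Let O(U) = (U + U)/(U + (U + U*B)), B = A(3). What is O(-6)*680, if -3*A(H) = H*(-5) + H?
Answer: 680/3 ≈ 226.67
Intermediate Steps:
A(H) = 4*H/3 (A(H) = -(H*(-5) + H)/3 = -(-5*H + H)/3 = -(-4)*H/3 = 4*H/3)
B = 4 (B = (4/3)*3 = 4)
O(U) = 1/3 (O(U) = (U + U)/(U + (U + U*4)) = (2*U)/(U + (U + 4*U)) = (2*U)/(U + 5*U) = (2*U)/((6*U)) = (2*U)*(1/(6*U)) = 1/3)
O(-6)*680 = (1/3)*680 = 680/3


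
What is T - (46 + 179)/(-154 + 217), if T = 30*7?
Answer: 1445/7 ≈ 206.43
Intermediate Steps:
T = 210
T - (46 + 179)/(-154 + 217) = 210 - (46 + 179)/(-154 + 217) = 210 - 225/63 = 210 - 1*25/7 = 210 - 25/7 = 1445/7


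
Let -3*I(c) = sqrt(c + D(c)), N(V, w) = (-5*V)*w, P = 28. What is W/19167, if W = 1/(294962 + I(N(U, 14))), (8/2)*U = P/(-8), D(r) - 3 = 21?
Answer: 3539544/20010941740267127 + 2*sqrt(341)/20010941740267127 ≈ 1.7688e-10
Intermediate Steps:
D(r) = 24 (D(r) = 3 + 21 = 24)
U = -7/8 (U = (28/(-8))/4 = (28*(-1/8))/4 = (1/4)*(-7/2) = -7/8 ≈ -0.87500)
N(V, w) = -5*V*w
I(c) = -sqrt(24 + c)/3 (I(c) = -sqrt(c + 24)/3 = -sqrt(24 + c)/3)
W = 1/(294962 - sqrt(341)/6) (W = 1/(294962 - sqrt(24 - 5*(-7/8)*14)/3) = 1/(294962 - sqrt(24 + 245/4)/3) = 1/(294962 - sqrt(341)/6) ≈ 3.3903e-6)
W/19167 = (10618632/3132092931643 + 6*sqrt(341)/3132092931643)/19167 = (10618632/3132092931643 + 6*sqrt(341)/3132092931643)*(1/19167) = 3539544/20010941740267127 + 2*sqrt(341)/20010941740267127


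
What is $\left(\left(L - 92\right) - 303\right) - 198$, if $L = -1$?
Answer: $-594$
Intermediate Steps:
$\left(\left(L - 92\right) - 303\right) - 198 = \left(\left(-1 - 92\right) - 303\right) - 198 = \left(-93 - 303\right) - 198 = -396 - 198 = -594$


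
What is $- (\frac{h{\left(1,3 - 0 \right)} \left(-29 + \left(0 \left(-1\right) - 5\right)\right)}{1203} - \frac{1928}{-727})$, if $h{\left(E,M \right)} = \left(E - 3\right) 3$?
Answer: $- \frac{822564}{291527} \approx -2.8216$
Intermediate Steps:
$h{\left(E,M \right)} = -9 + 3 E$ ($h{\left(E,M \right)} = \left(-3 + E\right) 3 = -9 + 3 E$)
$- (\frac{h{\left(1,3 - 0 \right)} \left(-29 + \left(0 \left(-1\right) - 5\right)\right)}{1203} - \frac{1928}{-727}) = - (\frac{\left(-9 + 3 \cdot 1\right) \left(-29 + \left(0 \left(-1\right) - 5\right)\right)}{1203} - \frac{1928}{-727}) = - (\left(-9 + 3\right) \left(-29 + \left(0 - 5\right)\right) \frac{1}{1203} - - \frac{1928}{727}) = - (- 6 \left(-29 - 5\right) \frac{1}{1203} + \frac{1928}{727}) = - (\left(-6\right) \left(-34\right) \frac{1}{1203} + \frac{1928}{727}) = - (204 \cdot \frac{1}{1203} + \frac{1928}{727}) = - (\frac{68}{401} + \frac{1928}{727}) = \left(-1\right) \frac{822564}{291527} = - \frac{822564}{291527}$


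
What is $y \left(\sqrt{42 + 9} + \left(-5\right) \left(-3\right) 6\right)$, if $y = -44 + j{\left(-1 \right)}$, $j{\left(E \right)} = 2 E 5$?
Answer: $-4860 - 54 \sqrt{51} \approx -5245.6$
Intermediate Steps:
$j{\left(E \right)} = 10 E$
$y = -54$ ($y = -44 + 10 \left(-1\right) = -44 - 10 = -54$)
$y \left(\sqrt{42 + 9} + \left(-5\right) \left(-3\right) 6\right) = - 54 \left(\sqrt{42 + 9} + \left(-5\right) \left(-3\right) 6\right) = - 54 \left(\sqrt{51} + 15 \cdot 6\right) = - 54 \left(\sqrt{51} + 90\right) = - 54 \left(90 + \sqrt{51}\right) = -4860 - 54 \sqrt{51}$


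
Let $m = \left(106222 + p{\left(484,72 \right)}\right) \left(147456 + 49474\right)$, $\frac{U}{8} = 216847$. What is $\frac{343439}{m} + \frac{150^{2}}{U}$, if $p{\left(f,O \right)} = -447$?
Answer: $\frac{29329805100604}{2258490860662625} \approx 0.012986$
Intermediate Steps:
$U = 1734776$ ($U = 8 \cdot 216847 = 1734776$)
$m = 20830270750$ ($m = \left(106222 - 447\right) \left(147456 + 49474\right) = 105775 \cdot 196930 = 20830270750$)
$\frac{343439}{m} + \frac{150^{2}}{U} = \frac{343439}{20830270750} + \frac{150^{2}}{1734776} = 343439 \cdot \frac{1}{20830270750} + 22500 \cdot \frac{1}{1734776} = \frac{343439}{20830270750} + \frac{5625}{433694} = \frac{29329805100604}{2258490860662625}$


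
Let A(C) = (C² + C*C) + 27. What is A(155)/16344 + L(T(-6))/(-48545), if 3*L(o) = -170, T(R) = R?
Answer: 466964825/158683896 ≈ 2.9427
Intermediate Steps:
A(C) = 27 + 2*C² (A(C) = (C² + C²) + 27 = 2*C² + 27 = 27 + 2*C²)
L(o) = -170/3 (L(o) = (⅓)*(-170) = -170/3)
A(155)/16344 + L(T(-6))/(-48545) = (27 + 2*155²)/16344 - 170/3/(-48545) = (27 + 2*24025)*(1/16344) - 170/3*(-1/48545) = (27 + 48050)*(1/16344) + 34/29127 = 48077*(1/16344) + 34/29127 = 48077/16344 + 34/29127 = 466964825/158683896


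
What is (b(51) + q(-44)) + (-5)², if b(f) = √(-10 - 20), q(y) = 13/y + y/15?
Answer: 14369/660 + I*√30 ≈ 21.771 + 5.4772*I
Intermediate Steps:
q(y) = 13/y + y/15 (q(y) = 13/y + y*(1/15) = 13/y + y/15)
b(f) = I*√30 (b(f) = √(-30) = I*√30)
(b(51) + q(-44)) + (-5)² = (I*√30 + (13/(-44) + (1/15)*(-44))) + (-5)² = (I*√30 + (13*(-1/44) - 44/15)) + 25 = (I*√30 + (-13/44 - 44/15)) + 25 = (I*√30 - 2131/660) + 25 = (-2131/660 + I*√30) + 25 = 14369/660 + I*√30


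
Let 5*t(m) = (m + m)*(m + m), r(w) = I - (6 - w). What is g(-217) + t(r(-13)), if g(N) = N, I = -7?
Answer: 1619/5 ≈ 323.80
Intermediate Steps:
r(w) = -13 + w (r(w) = -7 - (6 - w) = -7 + (-6 + w) = -13 + w)
t(m) = 4*m²/5 (t(m) = ((m + m)*(m + m))/5 = ((2*m)*(2*m))/5 = (4*m²)/5 = 4*m²/5)
g(-217) + t(r(-13)) = -217 + 4*(-13 - 13)²/5 = -217 + (⅘)*(-26)² = -217 + (⅘)*676 = -217 + 2704/5 = 1619/5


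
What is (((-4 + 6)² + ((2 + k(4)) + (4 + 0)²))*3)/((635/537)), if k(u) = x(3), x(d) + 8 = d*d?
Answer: 37053/635 ≈ 58.351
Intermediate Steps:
x(d) = -8 + d² (x(d) = -8 + d*d = -8 + d²)
k(u) = 1 (k(u) = -8 + 3² = -8 + 9 = 1)
(((-4 + 6)² + ((2 + k(4)) + (4 + 0)²))*3)/((635/537)) = (((-4 + 6)² + ((2 + 1) + (4 + 0)²))*3)/((635/537)) = ((2² + (3 + 4²))*3)/((635*(1/537))) = ((4 + (3 + 16))*3)/(635/537) = ((4 + 19)*3)*(537/635) = (23*3)*(537/635) = 69*(537/635) = 37053/635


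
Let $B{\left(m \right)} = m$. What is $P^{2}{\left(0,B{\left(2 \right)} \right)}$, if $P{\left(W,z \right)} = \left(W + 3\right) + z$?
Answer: $25$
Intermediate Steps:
$P{\left(W,z \right)} = 3 + W + z$ ($P{\left(W,z \right)} = \left(3 + W\right) + z = 3 + W + z$)
$P^{2}{\left(0,B{\left(2 \right)} \right)} = \left(3 + 0 + 2\right)^{2} = 5^{2} = 25$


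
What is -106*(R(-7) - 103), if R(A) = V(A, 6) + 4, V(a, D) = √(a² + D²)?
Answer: 10494 - 106*√85 ≈ 9516.7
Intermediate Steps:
V(a, D) = √(D² + a²)
R(A) = 4 + √(36 + A²) (R(A) = √(6² + A²) + 4 = √(36 + A²) + 4 = 4 + √(36 + A²))
-106*(R(-7) - 103) = -106*((4 + √(36 + (-7)²)) - 103) = -106*((4 + √(36 + 49)) - 103) = -106*((4 + √85) - 103) = -106*(-99 + √85) = 10494 - 106*√85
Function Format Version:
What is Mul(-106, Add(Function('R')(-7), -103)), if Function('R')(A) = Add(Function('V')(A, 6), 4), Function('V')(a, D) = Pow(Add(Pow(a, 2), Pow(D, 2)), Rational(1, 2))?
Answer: Add(10494, Mul(-106, Pow(85, Rational(1, 2)))) ≈ 9516.7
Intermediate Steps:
Function('V')(a, D) = Pow(Add(Pow(D, 2), Pow(a, 2)), Rational(1, 2))
Function('R')(A) = Add(4, Pow(Add(36, Pow(A, 2)), Rational(1, 2))) (Function('R')(A) = Add(Pow(Add(Pow(6, 2), Pow(A, 2)), Rational(1, 2)), 4) = Add(Pow(Add(36, Pow(A, 2)), Rational(1, 2)), 4) = Add(4, Pow(Add(36, Pow(A, 2)), Rational(1, 2))))
Mul(-106, Add(Function('R')(-7), -103)) = Mul(-106, Add(Add(4, Pow(Add(36, Pow(-7, 2)), Rational(1, 2))), -103)) = Mul(-106, Add(Add(4, Pow(Add(36, 49), Rational(1, 2))), -103)) = Mul(-106, Add(Add(4, Pow(85, Rational(1, 2))), -103)) = Mul(-106, Add(-99, Pow(85, Rational(1, 2)))) = Add(10494, Mul(-106, Pow(85, Rational(1, 2))))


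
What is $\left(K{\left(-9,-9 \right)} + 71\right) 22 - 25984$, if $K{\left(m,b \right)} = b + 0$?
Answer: $-24620$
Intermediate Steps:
$K{\left(m,b \right)} = b$
$\left(K{\left(-9,-9 \right)} + 71\right) 22 - 25984 = \left(-9 + 71\right) 22 - 25984 = 62 \cdot 22 - 25984 = 1364 - 25984 = -24620$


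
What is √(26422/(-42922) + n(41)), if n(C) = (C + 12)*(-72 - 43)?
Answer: 3*I*√2578039694/1951 ≈ 78.074*I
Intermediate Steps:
n(C) = -1380 - 115*C (n(C) = (12 + C)*(-115) = -1380 - 115*C)
√(26422/(-42922) + n(41)) = √(26422/(-42922) + (-1380 - 115*41)) = √(26422*(-1/42922) + (-1380 - 4715)) = √(-1201/1951 - 6095) = √(-11892546/1951) = 3*I*√2578039694/1951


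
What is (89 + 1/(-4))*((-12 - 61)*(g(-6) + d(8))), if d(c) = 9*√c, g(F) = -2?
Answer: 25915/2 - 233235*√2/2 ≈ -1.5196e+5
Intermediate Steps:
(89 + 1/(-4))*((-12 - 61)*(g(-6) + d(8))) = (89 + 1/(-4))*((-12 - 61)*(-2 + 9*√8)) = (89 - ¼)*(-73*(-2 + 9*(2*√2))) = 355*(-73*(-2 + 18*√2))/4 = 355*(146 - 1314*√2)/4 = 25915/2 - 233235*√2/2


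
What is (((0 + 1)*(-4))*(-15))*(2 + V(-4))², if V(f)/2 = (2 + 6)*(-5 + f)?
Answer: 1209840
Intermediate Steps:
V(f) = -80 + 16*f (V(f) = 2*((2 + 6)*(-5 + f)) = 2*(8*(-5 + f)) = 2*(-40 + 8*f) = -80 + 16*f)
(((0 + 1)*(-4))*(-15))*(2 + V(-4))² = (((0 + 1)*(-4))*(-15))*(2 + (-80 + 16*(-4)))² = ((1*(-4))*(-15))*(2 + (-80 - 64))² = (-4*(-15))*(2 - 144)² = 60*(-142)² = 60*20164 = 1209840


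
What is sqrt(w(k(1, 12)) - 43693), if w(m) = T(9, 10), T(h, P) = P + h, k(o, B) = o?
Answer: I*sqrt(43674) ≈ 208.98*I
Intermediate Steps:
w(m) = 19 (w(m) = 10 + 9 = 19)
sqrt(w(k(1, 12)) - 43693) = sqrt(19 - 43693) = sqrt(-43674) = I*sqrt(43674)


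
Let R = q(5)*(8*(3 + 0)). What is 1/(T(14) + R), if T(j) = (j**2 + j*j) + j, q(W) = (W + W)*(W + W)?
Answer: 1/2806 ≈ 0.00035638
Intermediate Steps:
q(W) = 4*W**2 (q(W) = (2*W)*(2*W) = 4*W**2)
T(j) = j + 2*j**2 (T(j) = (j**2 + j**2) + j = 2*j**2 + j = j + 2*j**2)
R = 2400 (R = (4*5**2)*(8*(3 + 0)) = (4*25)*(8*3) = 100*24 = 2400)
1/(T(14) + R) = 1/(14*(1 + 2*14) + 2400) = 1/(14*(1 + 28) + 2400) = 1/(14*29 + 2400) = 1/(406 + 2400) = 1/2806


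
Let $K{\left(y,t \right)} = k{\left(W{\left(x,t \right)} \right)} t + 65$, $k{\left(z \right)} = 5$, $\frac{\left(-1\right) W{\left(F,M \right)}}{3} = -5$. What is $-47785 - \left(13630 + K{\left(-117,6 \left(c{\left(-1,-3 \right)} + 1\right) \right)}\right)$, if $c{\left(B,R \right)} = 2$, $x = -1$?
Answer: $-61570$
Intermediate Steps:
$W{\left(F,M \right)} = 15$ ($W{\left(F,M \right)} = \left(-3\right) \left(-5\right) = 15$)
$K{\left(y,t \right)} = 65 + 5 t$ ($K{\left(y,t \right)} = 5 t + 65 = 65 + 5 t$)
$-47785 - \left(13630 + K{\left(-117,6 \left(c{\left(-1,-3 \right)} + 1\right) \right)}\right) = -47785 - \left(13630 + \left(65 + 5 \cdot 6 \left(2 + 1\right)\right)\right) = -47785 - \left(13630 + \left(65 + 5 \cdot 6 \cdot 3\right)\right) = -47785 - \left(13630 + \left(65 + 5 \cdot 18\right)\right) = -47785 - \left(13630 + \left(65 + 90\right)\right) = -47785 - \left(13630 + 155\right) = -47785 - 13785 = -61570$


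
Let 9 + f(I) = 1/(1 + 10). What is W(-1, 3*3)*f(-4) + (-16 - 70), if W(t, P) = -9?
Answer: -64/11 ≈ -5.8182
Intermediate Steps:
f(I) = -98/11 (f(I) = -9 + 1/(1 + 10) = -9 + 1/11 = -98/11)
W(-1, 3*3)*f(-4) + (-16 - 70) = -9*(-98/11) + (-16 - 70) = 882/11 - 86 = -64/11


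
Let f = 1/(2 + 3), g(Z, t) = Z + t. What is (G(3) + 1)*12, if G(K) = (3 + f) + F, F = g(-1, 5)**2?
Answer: 1212/5 ≈ 242.40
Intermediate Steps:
f = 1/5 ≈ 0.20000
F = 16 (F = (-1 + 5)**2 = 4**2 = 16)
G(K) = 96/5 (G(K) = (3 + 1/5) + 16 = 16/5 + 16 = 96/5)
(G(3) + 1)*12 = (96/5 + 1)*12 = (101/5)*12 = 1212/5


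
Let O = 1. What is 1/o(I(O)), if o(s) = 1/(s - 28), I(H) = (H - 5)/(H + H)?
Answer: -30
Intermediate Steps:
I(H) = (-5 + H)/(2*H) (I(H) = (-5 + H)/((2*H)) = (-5 + H)*(1/(2*H)) = (-5 + H)/(2*H))
o(s) = 1/(-28 + s)
1/o(I(O)) = 1/(1/(-28 + (½)*(-5 + 1)/1)) = 1/(1/(-28 + (½)*1*(-4))) = 1/(1/(-28 - 2)) = 1/(1/(-30)) = 1/(-1/30) = -30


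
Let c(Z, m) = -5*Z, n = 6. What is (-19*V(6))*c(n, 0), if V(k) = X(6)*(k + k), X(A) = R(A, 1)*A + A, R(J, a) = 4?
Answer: 205200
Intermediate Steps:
X(A) = 5*A (X(A) = 4*A + A = 5*A)
V(k) = 60*k (V(k) = (5*6)*(k + k) = 30*(2*k) = 60*k)
(-19*V(6))*c(n, 0) = (-1140*6)*(-5*6) = -19*360*(-30) = -6840*(-30) = 205200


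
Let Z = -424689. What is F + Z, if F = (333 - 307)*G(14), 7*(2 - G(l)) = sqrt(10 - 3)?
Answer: -424637 - 26*sqrt(7)/7 ≈ -4.2465e+5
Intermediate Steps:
G(l) = 2 - sqrt(7)/7 (G(l) = 2 - sqrt(10 - 3)/7 = 2 - sqrt(7)/7)
F = 52 - 26*sqrt(7)/7 (F = (333 - 307)*(2 - sqrt(7)/7) = 26*(2 - sqrt(7)/7) = 52 - 26*sqrt(7)/7 ≈ 42.173)
F + Z = (52 - 26*sqrt(7)/7) - 424689 = -424637 - 26*sqrt(7)/7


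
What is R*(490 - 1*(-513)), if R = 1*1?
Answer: 1003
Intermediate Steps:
R = 1
R*(490 - 1*(-513)) = 1*(490 - 1*(-513)) = 1*(490 + 513) = 1*1003 = 1003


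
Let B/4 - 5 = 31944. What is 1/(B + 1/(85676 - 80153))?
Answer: 5523/705817309 ≈ 7.8250e-6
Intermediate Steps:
B = 127796 (B = 20 + 4*31944 = 20 + 127776 = 127796)
1/(B + 1/(85676 - 80153)) = 1/(127796 + 1/(85676 - 80153)) = 1/(127796 + 1/5523) = 1/(705817309/5523) = 5523/705817309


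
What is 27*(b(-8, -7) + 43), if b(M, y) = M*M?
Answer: 2889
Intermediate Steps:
b(M, y) = M²
27*(b(-8, -7) + 43) = 27*((-8)² + 43) = 27*(64 + 43) = 27*107 = 2889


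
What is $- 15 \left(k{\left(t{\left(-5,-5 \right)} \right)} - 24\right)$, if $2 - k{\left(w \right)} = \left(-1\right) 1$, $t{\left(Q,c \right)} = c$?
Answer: $315$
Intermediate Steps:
$k{\left(w \right)} = 3$ ($k{\left(w \right)} = 2 - \left(-1\right) 1 = 2 - -1 = 2 + 1 = 3$)
$- 15 \left(k{\left(t{\left(-5,-5 \right)} \right)} - 24\right) = - 15 \left(3 - 24\right) = \left(-15\right) \left(-21\right) = 315$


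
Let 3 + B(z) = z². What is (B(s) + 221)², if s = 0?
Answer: 47524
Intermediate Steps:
B(z) = -3 + z²
(B(s) + 221)² = ((-3 + 0²) + 221)² = ((-3 + 0) + 221)² = (-3 + 221)² = 218² = 47524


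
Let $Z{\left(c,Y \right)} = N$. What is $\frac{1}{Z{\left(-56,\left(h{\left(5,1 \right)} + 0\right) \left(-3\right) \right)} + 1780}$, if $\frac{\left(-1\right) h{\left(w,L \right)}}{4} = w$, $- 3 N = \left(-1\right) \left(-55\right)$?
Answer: $\frac{3}{5285} \approx 0.00056764$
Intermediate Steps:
$N = - \frac{55}{3}$ ($N = - \frac{\left(-1\right) \left(-55\right)}{3} = \left(- \frac{1}{3}\right) 55 = - \frac{55}{3} \approx -18.333$)
$h{\left(w,L \right)} = - 4 w$
$Z{\left(c,Y \right)} = - \frac{55}{3}$
$\frac{1}{Z{\left(-56,\left(h{\left(5,1 \right)} + 0\right) \left(-3\right) \right)} + 1780} = \frac{1}{- \frac{55}{3} + 1780} = \frac{1}{\frac{5285}{3}} = \frac{3}{5285}$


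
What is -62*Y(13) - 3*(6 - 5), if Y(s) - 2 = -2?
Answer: -3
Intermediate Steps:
Y(s) = 0 (Y(s) = 2 - 2 = 0)
-62*Y(13) - 3*(6 - 5) = -62*0 - 3*(6 - 5) = 0 - 3*1 = 0 - 3 = -3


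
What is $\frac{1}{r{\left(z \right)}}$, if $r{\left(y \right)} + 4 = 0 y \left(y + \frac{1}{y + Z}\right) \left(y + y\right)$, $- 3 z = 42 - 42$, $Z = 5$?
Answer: $- \frac{1}{4} \approx -0.25$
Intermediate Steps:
$z = 0$ ($z = - \frac{42 - 42}{3} = \left(- \frac{1}{3}\right) 0 = 0$)
$r{\left(y \right)} = -4$ ($r{\left(y \right)} = -4 + 0 y \left(y + \frac{1}{y + 5}\right) \left(y + y\right) = -4 + 0 \left(y + \frac{1}{5 + y}\right) 2 y = -4 + 0 \cdot 2 y \left(y + \frac{1}{5 + y}\right) = -4 + 0 = -4$)
$\frac{1}{r{\left(z \right)}} = \frac{1}{-4} = - \frac{1}{4}$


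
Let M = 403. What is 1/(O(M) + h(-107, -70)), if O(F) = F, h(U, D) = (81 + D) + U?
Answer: 1/307 ≈ 0.0032573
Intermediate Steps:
h(U, D) = 81 + D + U
1/(O(M) + h(-107, -70)) = 1/(403 + (81 - 70 - 107)) = 1/(403 - 96) = 1/307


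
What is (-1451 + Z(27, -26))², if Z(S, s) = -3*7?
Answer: 2166784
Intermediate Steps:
Z(S, s) = -21
(-1451 + Z(27, -26))² = (-1451 - 21)² = (-1472)² = 2166784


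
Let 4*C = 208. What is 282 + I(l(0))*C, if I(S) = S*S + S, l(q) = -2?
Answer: 386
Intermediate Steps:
C = 52 (C = (¼)*208 = 52)
I(S) = S + S² (I(S) = S² + S = S + S²)
282 + I(l(0))*C = 282 - 2*(1 - 2)*52 = 282 - 2*(-1)*52 = 282 + 2*52 = 282 + 104 = 386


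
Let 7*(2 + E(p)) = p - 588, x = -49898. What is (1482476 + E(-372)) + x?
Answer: 10027072/7 ≈ 1.4324e+6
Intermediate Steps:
E(p) = -86 + p/7 (E(p) = -2 + (p - 588)/7 = -2 + (-588 + p)/7 = -2 + (-84 + p/7) = -86 + p/7)
(1482476 + E(-372)) + x = (1482476 + (-86 + (⅐)*(-372))) - 49898 = (1482476 + (-86 - 372/7)) - 49898 = (1482476 - 974/7) - 49898 = 10376358/7 - 49898 = 10027072/7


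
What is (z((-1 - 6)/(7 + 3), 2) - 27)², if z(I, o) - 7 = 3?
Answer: 289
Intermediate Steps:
z(I, o) = 10 (z(I, o) = 7 + 3 = 10)
(z((-1 - 6)/(7 + 3), 2) - 27)² = (10 - 27)² = (-17)² = 289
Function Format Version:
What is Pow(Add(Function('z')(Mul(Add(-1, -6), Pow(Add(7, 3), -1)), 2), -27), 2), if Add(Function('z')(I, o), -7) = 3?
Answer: 289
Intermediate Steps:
Function('z')(I, o) = 10 (Function('z')(I, o) = Add(7, 3) = 10)
Pow(Add(Function('z')(Mul(Add(-1, -6), Pow(Add(7, 3), -1)), 2), -27), 2) = Pow(Add(10, -27), 2) = Pow(-17, 2) = 289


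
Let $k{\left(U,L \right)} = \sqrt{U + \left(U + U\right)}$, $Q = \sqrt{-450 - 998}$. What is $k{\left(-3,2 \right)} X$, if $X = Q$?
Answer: $- 6 \sqrt{362} \approx -114.16$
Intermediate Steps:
$Q = 2 i \sqrt{362}$ ($Q = \sqrt{-1448} = 2 i \sqrt{362} \approx 38.053 i$)
$X = 2 i \sqrt{362} \approx 38.053 i$
$k{\left(U,L \right)} = \sqrt{3} \sqrt{U}$ ($k{\left(U,L \right)} = \sqrt{U + 2 U} = \sqrt{3 U} = \sqrt{3} \sqrt{U}$)
$k{\left(-3,2 \right)} X = \sqrt{3} \sqrt{-3} \cdot 2 i \sqrt{362} = \sqrt{3} i \sqrt{3} \cdot 2 i \sqrt{362} = 3 i 2 i \sqrt{362} = - 6 \sqrt{362}$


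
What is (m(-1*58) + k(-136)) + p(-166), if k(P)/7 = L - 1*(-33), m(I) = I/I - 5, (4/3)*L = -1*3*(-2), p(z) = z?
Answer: 185/2 ≈ 92.500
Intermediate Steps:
L = 9/2 (L = 3*(-1*3*(-2))/4 = 3*(-3*(-2))/4 = (¾)*6 = 9/2 ≈ 4.5000)
m(I) = -4 (m(I) = 1 - 5 = -4)
k(P) = 525/2 (k(P) = 7*(9/2 - 1*(-33)) = 7*(9/2 + 33) = 7*(75/2) = 525/2)
(m(-1*58) + k(-136)) + p(-166) = (-4 + 525/2) - 166 = 517/2 - 166 = 185/2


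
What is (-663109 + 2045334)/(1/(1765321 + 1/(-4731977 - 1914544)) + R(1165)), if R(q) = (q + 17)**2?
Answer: 16217981941464784000/16392795530392108281 ≈ 0.98934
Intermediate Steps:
R(q) = (17 + q)**2
(-663109 + 2045334)/(1/(1765321 + 1/(-4731977 - 1914544)) + R(1165)) = (-663109 + 2045334)/(1/(1765321 + 1/(-4731977 - 1914544)) + (17 + 1165)**2) = 1382225/(1/(1765321 + 1/(-6646521)) + 1182**2) = 1382225/(1/(1765321 - 1/6646521) + 1397124) = 1382225/(1/(11733243098240/6646521) + 1397124) = 1382225/(6646521/11733243098240 + 1397124) = 1382225/(16392795530392108281/11733243098240) = 1382225*(11733243098240/16392795530392108281) = 16217981941464784000/16392795530392108281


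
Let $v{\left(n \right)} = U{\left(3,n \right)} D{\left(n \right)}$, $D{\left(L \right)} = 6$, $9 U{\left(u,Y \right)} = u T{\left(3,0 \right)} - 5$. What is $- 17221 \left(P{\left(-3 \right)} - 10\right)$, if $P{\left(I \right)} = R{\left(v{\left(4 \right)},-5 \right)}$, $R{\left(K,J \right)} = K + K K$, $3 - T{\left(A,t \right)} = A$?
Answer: $\frac{344420}{9} \approx 38269.0$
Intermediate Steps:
$T{\left(A,t \right)} = 3 - A$
$U{\left(u,Y \right)} = - \frac{5}{9}$ ($U{\left(u,Y \right)} = \frac{u \left(3 - 3\right) - 5}{9} = \frac{u 0 - 5}{9} = \frac{0 - 5}{9} = \frac{1}{9} \left(-5\right) = - \frac{5}{9}$)
$v{\left(n \right)} = - \frac{10}{3}$ ($v{\left(n \right)} = \left(- \frac{5}{9}\right) 6 = - \frac{10}{3}$)
$R{\left(K,J \right)} = K + K^{2}$
$P{\left(I \right)} = \frac{70}{9}$ ($P{\left(I \right)} = - \frac{10 \left(1 - \frac{10}{3}\right)}{3} = \left(- \frac{10}{3}\right) \left(- \frac{7}{3}\right) = \frac{70}{9}$)
$- 17221 \left(P{\left(-3 \right)} - 10\right) = - 17221 \left(\frac{70}{9} - 10\right) = \left(-17221\right) \left(- \frac{20}{9}\right) = \frac{344420}{9}$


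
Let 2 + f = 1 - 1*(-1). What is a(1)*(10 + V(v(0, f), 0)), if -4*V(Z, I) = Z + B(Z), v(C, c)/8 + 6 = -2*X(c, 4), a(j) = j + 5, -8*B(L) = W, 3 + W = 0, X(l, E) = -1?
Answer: 1719/16 ≈ 107.44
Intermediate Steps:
W = -3 (W = -3 + 0 = -3)
B(L) = 3/8 (B(L) = -⅛*(-3) = 3/8)
a(j) = 5 + j
f = 0 (f = -2 + (1 - 1*(-1)) = -2 + (1 + 1) = -2 + 2 = 0)
v(C, c) = -32 (v(C, c) = -48 + 8*(-2*(-1)) = -48 + 8*2 = -48 + 16 = -32)
V(Z, I) = -3/32 - Z/4 (V(Z, I) = -(Z + 3/8)/4 = -(3/8 + Z)/4 = -3/32 - Z/4)
a(1)*(10 + V(v(0, f), 0)) = (5 + 1)*(10 + (-3/32 - ¼*(-32))) = 6*(10 + (-3/32 + 8)) = 6*(10 + 253/32) = 6*(573/32) = 1719/16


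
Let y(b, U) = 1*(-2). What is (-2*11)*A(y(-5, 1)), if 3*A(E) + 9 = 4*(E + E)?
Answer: 550/3 ≈ 183.33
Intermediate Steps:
y(b, U) = -2
A(E) = -3 + 8*E/3 (A(E) = -3 + (4*(E + E))/3 = -3 + (4*(2*E))/3 = -3 + (8*E)/3 = -3 + 8*E/3)
(-2*11)*A(y(-5, 1)) = (-2*11)*(-3 + (8/3)*(-2)) = -22*(-3 - 16/3) = -22*(-25/3) = 550/3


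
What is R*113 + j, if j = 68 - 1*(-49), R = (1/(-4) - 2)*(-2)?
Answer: 1251/2 ≈ 625.50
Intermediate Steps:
R = 9/2 (R = (-1/4 - 2)*(-2) = -9/4*(-2) = 9/2 ≈ 4.5000)
j = 117 (j = 68 + 49 = 117)
R*113 + j = (9/2)*113 + 117 = 1017/2 + 117 = 1251/2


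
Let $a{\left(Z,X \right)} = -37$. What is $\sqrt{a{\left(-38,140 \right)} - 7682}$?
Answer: $i \sqrt{7719} \approx 87.858 i$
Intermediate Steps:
$\sqrt{a{\left(-38,140 \right)} - 7682} = \sqrt{-37 - 7682} = \sqrt{-7719} = i \sqrt{7719}$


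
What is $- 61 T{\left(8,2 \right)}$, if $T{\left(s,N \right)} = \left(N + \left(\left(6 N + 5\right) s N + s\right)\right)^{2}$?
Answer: $-4850964$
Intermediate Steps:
$T{\left(s,N \right)} = \left(N + s + N s \left(5 + 6 N\right)\right)^{2}$ ($T{\left(s,N \right)} = \left(N + \left(\left(5 + 6 N\right) s N + s\right)\right)^{2} = \left(N + \left(s \left(5 + 6 N\right) N + s\right)\right)^{2} = \left(N + \left(N s \left(5 + 6 N\right) + s\right)\right)^{2} = \left(N + \left(s + N s \left(5 + 6 N\right)\right)\right)^{2} = \left(N + s + N s \left(5 + 6 N\right)\right)^{2}$)
$- 61 T{\left(8,2 \right)} = - 61 \left(2 + 8 + 5 \cdot 2 \cdot 8 + 6 \cdot 8 \cdot 2^{2}\right)^{2} = - 61 \left(2 + 8 + 80 + 6 \cdot 8 \cdot 4\right)^{2} = - 61 \left(2 + 8 + 80 + 192\right)^{2} = - 61 \cdot 282^{2} = \left(-61\right) 79524 = -4850964$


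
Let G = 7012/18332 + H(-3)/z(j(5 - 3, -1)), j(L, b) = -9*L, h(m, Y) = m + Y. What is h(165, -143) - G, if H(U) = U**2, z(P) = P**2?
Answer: 3562045/164988 ≈ 21.590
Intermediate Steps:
h(m, Y) = Y + m
G = 67691/164988 (G = 7012/18332 + (-3)**2/((-9*(5 - 3))**2) = 7012*(1/18332) + 9/((-9*2)**2) = 1753/4583 + 9/((-18)**2) = 1753/4583 + 9/324 = 1753/4583 + 9*(1/324) = 1753/4583 + 1/36 = 67691/164988 ≈ 0.41028)
h(165, -143) - G = (-143 + 165) - 1*67691/164988 = 22 - 67691/164988 = 3562045/164988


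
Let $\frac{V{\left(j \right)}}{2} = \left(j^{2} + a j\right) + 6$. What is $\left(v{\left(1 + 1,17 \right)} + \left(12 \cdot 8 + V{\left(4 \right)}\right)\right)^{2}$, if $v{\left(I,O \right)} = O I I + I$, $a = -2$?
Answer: $37636$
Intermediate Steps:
$V{\left(j \right)} = 12 - 4 j + 2 j^{2}$ ($V{\left(j \right)} = 2 \left(\left(j^{2} - 2 j\right) + 6\right) = 2 \left(6 + j^{2} - 2 j\right) = 12 - 4 j + 2 j^{2}$)
$v{\left(I,O \right)} = I + O I^{2}$ ($v{\left(I,O \right)} = I O I + I = O I^{2} + I = I + O I^{2}$)
$\left(v{\left(1 + 1,17 \right)} + \left(12 \cdot 8 + V{\left(4 \right)}\right)\right)^{2} = \left(\left(1 + 1\right) \left(1 + \left(1 + 1\right) 17\right) + \left(12 \cdot 8 + \left(12 - 16 + 2 \cdot 4^{2}\right)\right)\right)^{2} = \left(2 \left(1 + 2 \cdot 17\right) + \left(96 + \left(12 - 16 + 2 \cdot 16\right)\right)\right)^{2} = \left(2 \left(1 + 34\right) + \left(96 + \left(12 - 16 + 32\right)\right)\right)^{2} = \left(2 \cdot 35 + \left(96 + 28\right)\right)^{2} = \left(70 + 124\right)^{2} = 194^{2} = 37636$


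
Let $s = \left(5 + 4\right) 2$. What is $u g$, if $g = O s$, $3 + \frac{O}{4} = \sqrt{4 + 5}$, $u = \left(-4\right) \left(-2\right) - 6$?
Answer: $0$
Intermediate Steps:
$s = 18$ ($s = 9 \cdot 2 = 18$)
$u = 2$ ($u = 8 - 6 = 2$)
$O = 0$ ($O = -12 + 4 \sqrt{4 + 5} = -12 + 4 \sqrt{9} = -12 + 4 \cdot 3 = -12 + 12 = 0$)
$g = 0$ ($g = 0 \cdot 18 = 0$)
$u g = 2 \cdot 0 = 0$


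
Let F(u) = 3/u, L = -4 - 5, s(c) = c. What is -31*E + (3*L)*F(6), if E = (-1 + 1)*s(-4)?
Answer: -27/2 ≈ -13.500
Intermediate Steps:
L = -9
E = 0 (E = (-1 + 1)*(-4) = 0*(-4) = 0)
-31*E + (3*L)*F(6) = -31*0 + (3*(-9))*(3/6) = 0 - 81/6 = 0 - 27*1/2 = 0 - 27/2 = -27/2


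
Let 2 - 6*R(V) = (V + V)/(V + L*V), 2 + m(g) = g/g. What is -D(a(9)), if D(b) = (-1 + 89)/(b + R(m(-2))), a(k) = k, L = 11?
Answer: -3168/335 ≈ -9.4567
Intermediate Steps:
m(g) = -1 (m(g) = -2 + g/g = -2 + 1 = -1)
R(V) = 11/36 (R(V) = 1/3 - (V + V)/(6*(V + 11*V)) = 1/3 - 2*V/(6*(12*V)) = 1/3 - 2*V*1/(12*V)/6 = 1/3 - 1/6*1/6 = 1/3 - 1/36 = 11/36)
D(b) = 88/(11/36 + b) (D(b) = (-1 + 89)/(b + 11/36) = 88/(11/36 + b))
-D(a(9)) = -3168/(11 + 36*9) = -3168/(11 + 324) = -3168/335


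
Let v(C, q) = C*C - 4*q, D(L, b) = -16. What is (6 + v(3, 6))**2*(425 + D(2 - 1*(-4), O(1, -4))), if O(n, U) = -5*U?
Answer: 33129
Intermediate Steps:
v(C, q) = C**2 - 4*q
(6 + v(3, 6))**2*(425 + D(2 - 1*(-4), O(1, -4))) = (6 + (3**2 - 4*6))**2*(425 - 16) = (6 + (9 - 24))**2*409 = (6 - 15)**2*409 = (-9)**2*409 = 81*409 = 33129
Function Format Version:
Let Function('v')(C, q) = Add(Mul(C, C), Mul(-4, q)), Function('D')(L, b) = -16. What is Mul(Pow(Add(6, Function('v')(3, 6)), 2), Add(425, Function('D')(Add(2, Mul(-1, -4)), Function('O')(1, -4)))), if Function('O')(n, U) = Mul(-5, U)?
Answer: 33129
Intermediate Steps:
Function('v')(C, q) = Add(Pow(C, 2), Mul(-4, q))
Mul(Pow(Add(6, Function('v')(3, 6)), 2), Add(425, Function('D')(Add(2, Mul(-1, -4)), Function('O')(1, -4)))) = Mul(Pow(Add(6, Add(Pow(3, 2), Mul(-4, 6))), 2), Add(425, -16)) = Mul(Pow(Add(6, Add(9, -24)), 2), 409) = Mul(Pow(Add(6, -15), 2), 409) = Mul(Pow(-9, 2), 409) = Mul(81, 409) = 33129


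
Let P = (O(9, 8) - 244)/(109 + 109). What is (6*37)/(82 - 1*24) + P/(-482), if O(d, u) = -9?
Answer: 11670773/3047204 ≈ 3.8300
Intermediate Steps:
P = -253/218 (P = (-9 - 244)/(109 + 109) = -253/218 ≈ -1.1606)
(6*37)/(82 - 1*24) + P/(-482) = (6*37)/(82 - 1*24) - 253/218/(-482) = 222/(82 - 24) - 253/218*(-1/482) = 222/58 + 253/105076 = 222*(1/58) + 253/105076 = 111/29 + 253/105076 = 11670773/3047204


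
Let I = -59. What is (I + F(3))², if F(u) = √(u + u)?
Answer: (59 - √6)² ≈ 3198.0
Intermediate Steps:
F(u) = √2*√u (F(u) = √(2*u) = √2*√u)
(I + F(3))² = (-59 + √2*√3)² = (-59 + √6)²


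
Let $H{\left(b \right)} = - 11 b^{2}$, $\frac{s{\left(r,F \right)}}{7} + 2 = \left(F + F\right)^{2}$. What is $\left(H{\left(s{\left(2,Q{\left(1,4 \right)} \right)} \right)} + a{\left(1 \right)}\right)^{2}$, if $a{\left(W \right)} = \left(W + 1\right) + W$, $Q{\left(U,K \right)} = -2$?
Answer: $11160020881$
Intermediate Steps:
$a{\left(W \right)} = 1 + 2 W$ ($a{\left(W \right)} = \left(1 + W\right) + W = 1 + 2 W$)
$s{\left(r,F \right)} = -14 + 28 F^{2}$ ($s{\left(r,F \right)} = -14 + 7 \left(F + F\right)^{2} = -14 + 7 \left(2 F\right)^{2} = -14 + 7 \cdot 4 F^{2} = -14 + 28 F^{2}$)
$\left(H{\left(s{\left(2,Q{\left(1,4 \right)} \right)} \right)} + a{\left(1 \right)}\right)^{2} = \left(- 11 \left(-14 + 28 \left(-2\right)^{2}\right)^{2} + \left(1 + 2 \cdot 1\right)\right)^{2} = \left(- 11 \left(-14 + 28 \cdot 4\right)^{2} + \left(1 + 2\right)\right)^{2} = \left(- 11 \left(-14 + 112\right)^{2} + 3\right)^{2} = \left(- 11 \cdot 98^{2} + 3\right)^{2} = \left(\left(-11\right) 9604 + 3\right)^{2} = \left(-105644 + 3\right)^{2} = \left(-105641\right)^{2} = 11160020881$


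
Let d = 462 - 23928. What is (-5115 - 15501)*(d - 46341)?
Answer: 1439141112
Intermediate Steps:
d = -23466
(-5115 - 15501)*(d - 46341) = (-5115 - 15501)*(-23466 - 46341) = -20616*(-69807) = 1439141112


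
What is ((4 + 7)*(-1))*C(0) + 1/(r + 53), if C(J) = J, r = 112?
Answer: 1/165 ≈ 0.0060606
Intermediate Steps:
((4 + 7)*(-1))*C(0) + 1/(r + 53) = ((4 + 7)*(-1))*0 + 1/(112 + 53) = (11*(-1))*0 + 1/165 = -11*0 + 1/165 = 0 + 1/165 = 1/165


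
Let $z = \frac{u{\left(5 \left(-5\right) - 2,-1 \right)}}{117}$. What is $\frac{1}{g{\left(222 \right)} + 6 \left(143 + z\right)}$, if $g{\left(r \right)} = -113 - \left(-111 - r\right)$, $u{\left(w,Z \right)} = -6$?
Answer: $\frac{13}{14010} \approx 0.00092791$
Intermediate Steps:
$z = - \frac{2}{39}$ ($z = - \frac{6}{117} = \left(-6\right) \frac{1}{117} = - \frac{2}{39} \approx -0.051282$)
$g{\left(r \right)} = -2 + r$ ($g{\left(r \right)} = -113 + \left(111 + r\right) = -2 + r$)
$\frac{1}{g{\left(222 \right)} + 6 \left(143 + z\right)} = \frac{1}{\left(-2 + 222\right) + 6 \left(143 - \frac{2}{39}\right)} = \frac{1}{220 + 6 \cdot \frac{5575}{39}} = \frac{1}{220 + \frac{11150}{13}} = \frac{1}{\frac{14010}{13}} = \frac{13}{14010}$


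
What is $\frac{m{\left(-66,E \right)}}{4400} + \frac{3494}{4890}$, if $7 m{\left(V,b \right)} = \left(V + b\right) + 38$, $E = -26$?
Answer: $\frac{5367557}{7530600} \approx 0.71277$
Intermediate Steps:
$m{\left(V,b \right)} = \frac{38}{7} + \frac{V}{7} + \frac{b}{7}$ ($m{\left(V,b \right)} = \frac{\left(V + b\right) + 38}{7} = \frac{38 + V + b}{7} = \frac{38}{7} + \frac{V}{7} + \frac{b}{7}$)
$\frac{m{\left(-66,E \right)}}{4400} + \frac{3494}{4890} = \frac{\frac{38}{7} + \frac{1}{7} \left(-66\right) + \frac{1}{7} \left(-26\right)}{4400} + \frac{3494}{4890} = \left(\frac{38}{7} - \frac{66}{7} - \frac{26}{7}\right) \frac{1}{4400} + 3494 \cdot \frac{1}{4890} = \left(- \frac{54}{7}\right) \frac{1}{4400} + \frac{1747}{2445} = - \frac{27}{15400} + \frac{1747}{2445} = \frac{5367557}{7530600}$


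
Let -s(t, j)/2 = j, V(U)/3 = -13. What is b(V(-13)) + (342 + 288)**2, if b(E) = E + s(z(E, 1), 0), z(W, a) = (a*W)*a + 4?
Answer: 396861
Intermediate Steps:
z(W, a) = 4 + W*a**2 (z(W, a) = (W*a)*a + 4 = W*a**2 + 4 = 4 + W*a**2)
V(U) = -39 (V(U) = 3*(-13) = -39)
s(t, j) = -2*j
b(E) = E (b(E) = E - 2*0 = E + 0 = E)
b(V(-13)) + (342 + 288)**2 = -39 + (342 + 288)**2 = -39 + 630**2 = -39 + 396900 = 396861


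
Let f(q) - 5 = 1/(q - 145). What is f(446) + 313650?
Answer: 94410156/301 ≈ 3.1366e+5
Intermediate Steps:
f(q) = 5 + 1/(-145 + q) (f(q) = 5 + 1/(q - 145) = 5 + 1/(-145 + q))
f(446) + 313650 = (-724 + 5*446)/(-145 + 446) + 313650 = (-724 + 2230)/301 + 313650 = (1/301)*1506 + 313650 = 1506/301 + 313650 = 94410156/301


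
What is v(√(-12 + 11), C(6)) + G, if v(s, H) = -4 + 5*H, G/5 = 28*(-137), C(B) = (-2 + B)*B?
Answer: -19064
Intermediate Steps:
C(B) = B*(-2 + B)
G = -19180 (G = 5*(28*(-137)) = 5*(-3836) = -19180)
v(√(-12 + 11), C(6)) + G = (-4 + 5*(6*(-2 + 6))) - 19180 = (-4 + 5*(6*4)) - 19180 = (-4 + 5*24) - 19180 = (-4 + 120) - 19180 = 116 - 19180 = -19064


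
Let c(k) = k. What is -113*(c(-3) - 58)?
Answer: 6893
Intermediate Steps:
-113*(c(-3) - 58) = -113*(-3 - 58) = -113*(-61) = 6893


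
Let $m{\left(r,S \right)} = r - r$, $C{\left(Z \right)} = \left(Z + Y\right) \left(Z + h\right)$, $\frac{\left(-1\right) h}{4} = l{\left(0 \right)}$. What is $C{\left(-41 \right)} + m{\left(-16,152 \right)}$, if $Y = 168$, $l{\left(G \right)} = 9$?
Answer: $-9779$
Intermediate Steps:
$h = -36$ ($h = \left(-4\right) 9 = -36$)
$C{\left(Z \right)} = \left(-36 + Z\right) \left(168 + Z\right)$ ($C{\left(Z \right)} = \left(Z + 168\right) \left(Z - 36\right) = \left(168 + Z\right) \left(-36 + Z\right) = \left(-36 + Z\right) \left(168 + Z\right)$)
$m{\left(r,S \right)} = 0$
$C{\left(-41 \right)} + m{\left(-16,152 \right)} = \left(-6048 + \left(-41\right)^{2} + 132 \left(-41\right)\right) + 0 = \left(-6048 + 1681 - 5412\right) + 0 = -9779 + 0 = -9779$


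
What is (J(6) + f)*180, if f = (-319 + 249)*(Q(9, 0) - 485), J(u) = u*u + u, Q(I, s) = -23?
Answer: 6408360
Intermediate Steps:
J(u) = u + u² (J(u) = u² + u = u + u²)
f = 35560 (f = (-319 + 249)*(-23 - 485) = -70*(-508) = 35560)
(J(6) + f)*180 = (6*(1 + 6) + 35560)*180 = (6*7 + 35560)*180 = (42 + 35560)*180 = 35602*180 = 6408360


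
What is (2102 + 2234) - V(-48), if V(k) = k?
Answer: 4384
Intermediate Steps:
(2102 + 2234) - V(-48) = (2102 + 2234) - 1*(-48) = 4336 + 48 = 4384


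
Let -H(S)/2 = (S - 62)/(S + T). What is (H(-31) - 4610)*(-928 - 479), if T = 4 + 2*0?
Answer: 19487888/3 ≈ 6.4960e+6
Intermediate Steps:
T = 4 (T = 4 + 0 = 4)
H(S) = -2*(-62 + S)/(4 + S) (H(S) = -2*(S - 62)/(S + 4) = -2*(-62 + S)/(4 + S))
(H(-31) - 4610)*(-928 - 479) = (2*(62 - 1*(-31))/(4 - 31) - 4610)*(-928 - 479) = (2*(62 + 31)/(-27) - 4610)*(-1407) = (2*(-1/27)*93 - 4610)*(-1407) = (-62/9 - 4610)*(-1407) = -41552/9*(-1407) = 19487888/3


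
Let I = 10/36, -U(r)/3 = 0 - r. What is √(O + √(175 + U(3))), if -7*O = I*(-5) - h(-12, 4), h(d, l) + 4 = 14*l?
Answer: √(13454 + 3528*√46)/42 ≈ 4.6034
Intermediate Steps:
U(r) = 3*r (U(r) = -3*(0 - r) = -(-3)*r = 3*r)
I = 5/18 (I = 10*(1/36) = 5/18 ≈ 0.27778)
h(d, l) = -4 + 14*l
O = 961/126 (O = -((5/18)*(-5) - (-4 + 14*4))/7 = -(-25/18 - (-4 + 56))/7 = -(-25/18 - 1*52)/7 = -(-25/18 - 52)/7 = -⅐*(-961/18) = 961/126 ≈ 7.6270)
√(O + √(175 + U(3))) = √(961/126 + √(175 + 3*3)) = √(961/126 + √(175 + 9)) = √(961/126 + √184) = √(961/126 + 2*√46)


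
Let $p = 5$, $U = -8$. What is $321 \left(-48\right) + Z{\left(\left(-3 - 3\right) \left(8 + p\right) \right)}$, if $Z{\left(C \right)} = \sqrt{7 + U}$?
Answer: $-15408 + i \approx -15408.0 + 1.0 i$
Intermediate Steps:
$Z{\left(C \right)} = i$ ($Z{\left(C \right)} = \sqrt{7 - 8} = \sqrt{-1} = i$)
$321 \left(-48\right) + Z{\left(\left(-3 - 3\right) \left(8 + p\right) \right)} = 321 \left(-48\right) + i = -15408 + i$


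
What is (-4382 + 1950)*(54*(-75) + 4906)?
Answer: -2081792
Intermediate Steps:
(-4382 + 1950)*(54*(-75) + 4906) = -2432*(-4050 + 4906) = -2432*856 = -2081792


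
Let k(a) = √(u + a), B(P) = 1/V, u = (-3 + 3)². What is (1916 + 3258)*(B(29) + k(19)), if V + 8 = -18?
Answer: -199 + 5174*√19 ≈ 22354.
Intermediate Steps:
V = -26 (V = -8 - 18 = -26)
u = 0 (u = 0² = 0)
B(P) = -1/26 (B(P) = 1/(-26) = -1/26)
k(a) = √a (k(a) = √(0 + a) = √a)
(1916 + 3258)*(B(29) + k(19)) = (1916 + 3258)*(-1/26 + √19) = 5174*(-1/26 + √19) = -199 + 5174*√19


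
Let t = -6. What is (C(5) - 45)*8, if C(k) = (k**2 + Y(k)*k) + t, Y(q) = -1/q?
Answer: -216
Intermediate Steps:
C(k) = -7 + k**2 (C(k) = (k**2 + (-1/k)*k) - 6 = (k**2 - 1) - 6 = (-1 + k**2) - 6 = -7 + k**2)
(C(5) - 45)*8 = ((-7 + 5**2) - 45)*8 = ((-7 + 25) - 45)*8 = (18 - 45)*8 = -27*8 = -216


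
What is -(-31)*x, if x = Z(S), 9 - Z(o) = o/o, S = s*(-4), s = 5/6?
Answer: 248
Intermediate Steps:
s = ⅚ (s = 5*(⅙) = ⅚ ≈ 0.83333)
S = -10/3 (S = (⅚)*(-4) = -10/3 ≈ -3.3333)
Z(o) = 8 (Z(o) = 9 - o/o = 9 - 1*1 = 9 - 1 = 8)
x = 8
-(-31)*x = -(-31)*8 = -1*(-248) = 248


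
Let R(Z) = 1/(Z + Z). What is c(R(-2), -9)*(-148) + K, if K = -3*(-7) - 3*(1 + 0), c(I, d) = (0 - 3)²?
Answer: -1314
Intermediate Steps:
R(Z) = 1/(2*Z)
c(I, d) = 9 (c(I, d) = (-3)² = 9)
K = 18 (K = 21 - 3*1 = 21 - 3 = 18)
c(R(-2), -9)*(-148) + K = 9*(-148) + 18 = -1332 + 18 = -1314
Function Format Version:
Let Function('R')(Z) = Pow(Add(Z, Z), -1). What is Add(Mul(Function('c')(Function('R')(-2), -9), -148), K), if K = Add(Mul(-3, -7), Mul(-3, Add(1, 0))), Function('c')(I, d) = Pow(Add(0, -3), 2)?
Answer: -1314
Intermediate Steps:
Function('R')(Z) = Mul(Rational(1, 2), Pow(Z, -1)) (Function('R')(Z) = Pow(Mul(2, Z), -1) = Mul(Rational(1, 2), Pow(Z, -1)))
Function('c')(I, d) = 9 (Function('c')(I, d) = Pow(-3, 2) = 9)
K = 18 (K = Add(21, Mul(-3, 1)) = Add(21, -3) = 18)
Add(Mul(Function('c')(Function('R')(-2), -9), -148), K) = Add(Mul(9, -148), 18) = Add(-1332, 18) = -1314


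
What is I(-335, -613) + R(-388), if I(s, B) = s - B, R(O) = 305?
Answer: 583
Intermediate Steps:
I(-335, -613) + R(-388) = (-335 - 1*(-613)) + 305 = (-335 + 613) + 305 = 278 + 305 = 583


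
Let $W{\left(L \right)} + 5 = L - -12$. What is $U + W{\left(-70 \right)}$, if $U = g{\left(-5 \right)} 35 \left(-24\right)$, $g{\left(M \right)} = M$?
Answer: $4137$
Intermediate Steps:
$W{\left(L \right)} = 7 + L$ ($W{\left(L \right)} = -5 + \left(L - -12\right) = -5 + \left(L + 12\right) = -5 + \left(12 + L\right) = 7 + L$)
$U = 4200$ ($U = \left(-5\right) 35 \left(-24\right) = \left(-175\right) \left(-24\right) = 4200$)
$U + W{\left(-70 \right)} = 4200 + \left(7 - 70\right) = 4200 - 63 = 4137$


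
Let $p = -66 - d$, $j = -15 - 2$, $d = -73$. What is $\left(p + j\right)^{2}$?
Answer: $100$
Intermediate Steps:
$j = -17$ ($j = -15 - 2 = -17$)
$p = 7$ ($p = -66 - -73 = -66 + 73 = 7$)
$\left(p + j\right)^{2} = \left(7 - 17\right)^{2} = \left(-10\right)^{2} = 100$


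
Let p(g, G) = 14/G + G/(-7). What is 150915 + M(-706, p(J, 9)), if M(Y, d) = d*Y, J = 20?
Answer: 9495643/63 ≈ 1.5072e+5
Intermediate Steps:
p(g, G) = 14/G - G/7 (p(g, G) = 14/G + G*(-⅐) = 14/G - G/7)
M(Y, d) = Y*d
150915 + M(-706, p(J, 9)) = 150915 - 706*(14/9 - ⅐*9) = 150915 - 706*(14*(⅑) - 9/7) = 150915 - 706*(14/9 - 9/7) = 150915 - 706*17/63 = 150915 - 12002/63 = 9495643/63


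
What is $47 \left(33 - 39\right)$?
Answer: $-282$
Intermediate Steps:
$47 \left(33 - 39\right) = 47 \left(-6\right) = -282$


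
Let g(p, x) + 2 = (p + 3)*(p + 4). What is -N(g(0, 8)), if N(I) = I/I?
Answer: -1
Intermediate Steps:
g(p, x) = -2 + (3 + p)*(4 + p) (g(p, x) = -2 + (p + 3)*(p + 4) = -2 + (3 + p)*(4 + p))
N(I) = 1
-N(g(0, 8)) = -1*1 = -1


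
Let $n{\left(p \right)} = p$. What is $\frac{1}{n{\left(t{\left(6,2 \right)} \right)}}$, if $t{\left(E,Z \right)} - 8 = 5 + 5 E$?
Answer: $\frac{1}{43} \approx 0.023256$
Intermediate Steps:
$t{\left(E,Z \right)} = 13 + 5 E$ ($t{\left(E,Z \right)} = 8 + \left(5 + 5 E\right) = 13 + 5 E$)
$\frac{1}{n{\left(t{\left(6,2 \right)} \right)}} = \frac{1}{13 + 5 \cdot 6} = \frac{1}{13 + 30} = \frac{1}{43}$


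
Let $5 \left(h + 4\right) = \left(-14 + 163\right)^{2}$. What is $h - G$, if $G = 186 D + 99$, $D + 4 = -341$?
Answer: $\frac{342536}{5} \approx 68507.0$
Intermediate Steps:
$D = -345$ ($D = -4 - 341 = -345$)
$h = \frac{22181}{5}$ ($h = -4 + \frac{\left(-14 + 163\right)^{2}}{5} = -4 + \frac{149^{2}}{5} = -4 + \frac{1}{5} \cdot 22201 = -4 + \frac{22201}{5} = \frac{22181}{5} \approx 4436.2$)
$G = -64071$ ($G = 186 \left(-345\right) + 99 = -64170 + 99 = -64071$)
$h - G = \frac{22181}{5} - -64071 = \frac{22181}{5} + 64071 = \frac{342536}{5}$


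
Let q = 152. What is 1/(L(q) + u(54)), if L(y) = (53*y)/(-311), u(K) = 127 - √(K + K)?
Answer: 9778151/978090613 + 580326*√3/978090613 ≈ 0.011025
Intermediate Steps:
u(K) = 127 - √2*√K (u(K) = 127 - √(2*K) = 127 - √2*√K)
L(y) = -53*y/311 (L(y) = (53*y)*(-1/311) = -53*y/311)
1/(L(q) + u(54)) = 1/(-53/311*152 + (127 - √2*√54)) = 1/(-8056/311 + (127 - √2*3*√6)) = 1/(-8056/311 + (127 - 6*√3)) = 1/(31441/311 - 6*√3)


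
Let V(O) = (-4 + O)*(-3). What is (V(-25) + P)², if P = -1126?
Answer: 1079521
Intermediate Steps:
V(O) = 12 - 3*O
(V(-25) + P)² = ((12 - 3*(-25)) - 1126)² = ((12 + 75) - 1126)² = (87 - 1126)² = (-1039)² = 1079521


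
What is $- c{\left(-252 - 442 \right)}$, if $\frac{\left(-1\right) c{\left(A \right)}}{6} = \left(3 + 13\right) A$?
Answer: $-66624$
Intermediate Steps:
$c{\left(A \right)} = - 96 A$ ($c{\left(A \right)} = - 6 \left(3 + 13\right) A = - 6 \cdot 16 A = - 96 A$)
$- c{\left(-252 - 442 \right)} = - \left(-96\right) \left(-252 - 442\right) = - \left(-96\right) \left(-694\right) = \left(-1\right) 66624 = -66624$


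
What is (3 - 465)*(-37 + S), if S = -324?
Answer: 166782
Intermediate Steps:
(3 - 465)*(-37 + S) = (3 - 465)*(-37 - 324) = -462*(-361) = 166782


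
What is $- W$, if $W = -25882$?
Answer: $25882$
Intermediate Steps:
$- W = \left(-1\right) \left(-25882\right) = 25882$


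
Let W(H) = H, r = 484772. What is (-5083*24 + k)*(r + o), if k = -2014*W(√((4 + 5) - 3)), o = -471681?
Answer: -1596997272 - 26365274*√6 ≈ -1.6616e+9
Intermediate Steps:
k = -2014*√6 (k = -2014*√((4 + 5) - 3) = -2014*√(9 - 3) = -2014*√6 ≈ -4933.3)
(-5083*24 + k)*(r + o) = (-5083*24 - 2014*√6)*(484772 - 471681) = (-121992 - 2014*√6)*13091 = -1596997272 - 26365274*√6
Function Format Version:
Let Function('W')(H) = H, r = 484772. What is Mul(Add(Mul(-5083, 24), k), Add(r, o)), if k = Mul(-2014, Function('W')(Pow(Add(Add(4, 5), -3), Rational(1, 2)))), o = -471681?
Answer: Add(-1596997272, Mul(-26365274, Pow(6, Rational(1, 2)))) ≈ -1.6616e+9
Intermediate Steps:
k = Mul(-2014, Pow(6, Rational(1, 2))) (k = Mul(-2014, Pow(Add(Add(4, 5), -3), Rational(1, 2))) = Mul(-2014, Pow(Add(9, -3), Rational(1, 2))) = Mul(-2014, Pow(6, Rational(1, 2))) ≈ -4933.3)
Mul(Add(Mul(-5083, 24), k), Add(r, o)) = Mul(Add(Mul(-5083, 24), Mul(-2014, Pow(6, Rational(1, 2)))), Add(484772, -471681)) = Mul(Add(-121992, Mul(-2014, Pow(6, Rational(1, 2)))), 13091) = Add(-1596997272, Mul(-26365274, Pow(6, Rational(1, 2))))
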